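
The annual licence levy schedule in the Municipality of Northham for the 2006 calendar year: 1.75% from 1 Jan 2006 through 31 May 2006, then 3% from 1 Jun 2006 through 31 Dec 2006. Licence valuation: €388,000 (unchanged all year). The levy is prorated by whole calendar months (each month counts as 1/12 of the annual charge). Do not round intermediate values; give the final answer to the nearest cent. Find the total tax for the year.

€9,619.17

1 Jan – 31 May 2006: 5 months at 1.75% → €388,000 × 1.75% × 5/12 = €2,829.1667
1 Jun – 31 Dec 2006: 7 months at 3% → €388,000 × 3% × 7/12 = €6,790.0000
Total = €9,619.1667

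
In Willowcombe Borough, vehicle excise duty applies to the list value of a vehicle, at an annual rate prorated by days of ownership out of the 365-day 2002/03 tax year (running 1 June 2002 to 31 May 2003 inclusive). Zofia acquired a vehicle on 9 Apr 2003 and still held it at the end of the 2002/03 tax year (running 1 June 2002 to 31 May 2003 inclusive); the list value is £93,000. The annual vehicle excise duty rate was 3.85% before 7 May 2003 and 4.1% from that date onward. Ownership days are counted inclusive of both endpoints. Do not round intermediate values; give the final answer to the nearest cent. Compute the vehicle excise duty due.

9 Apr – 6 May 2003: 28 days at 3.85% → £93,000 × 3.85% × 28/365 = £274.6685
7 May – 31 May 2003: 25 days at 4.1% → £93,000 × 4.1% × 25/365 = £261.1644
Total = £535.8329

£535.83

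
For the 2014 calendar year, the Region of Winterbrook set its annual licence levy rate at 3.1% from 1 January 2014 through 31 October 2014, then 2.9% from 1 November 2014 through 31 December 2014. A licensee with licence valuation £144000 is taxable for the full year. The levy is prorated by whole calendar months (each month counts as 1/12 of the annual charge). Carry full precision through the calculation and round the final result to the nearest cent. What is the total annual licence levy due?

1 January – 31 October 2014: 10 months at 3.1% → £144000 × 3.1% × 10/12 = £3720.0000
1 November – 31 December 2014: 2 months at 2.9% → £144000 × 2.9% × 2/12 = £696.0000
Total = £4416.0000

£4416.00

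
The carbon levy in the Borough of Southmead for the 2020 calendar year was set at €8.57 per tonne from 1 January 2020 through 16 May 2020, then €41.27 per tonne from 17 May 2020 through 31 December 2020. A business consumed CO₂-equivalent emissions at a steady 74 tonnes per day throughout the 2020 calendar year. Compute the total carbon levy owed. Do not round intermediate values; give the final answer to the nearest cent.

1 January – 16 May 2020: 137 days × 74 tonnes/day = 10,138 tonnes at €8.57/tonne → €86882.66
17 May – 31 December 2020: 229 days × 74 tonnes/day = 16,946 tonnes at €41.27/tonne → €699361.42

€786244.08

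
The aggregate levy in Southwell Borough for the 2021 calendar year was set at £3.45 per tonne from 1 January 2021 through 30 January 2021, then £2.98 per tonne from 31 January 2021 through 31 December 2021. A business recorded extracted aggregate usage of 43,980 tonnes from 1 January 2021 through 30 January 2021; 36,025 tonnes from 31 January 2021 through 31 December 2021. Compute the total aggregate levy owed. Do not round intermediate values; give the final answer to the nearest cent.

1 January – 30 January 2021: 43,980 tonnes at £3.45/tonne → £151,731.00
31 January – 31 December 2021: 36,025 tonnes at £2.98/tonne → £107,354.50

£259,085.50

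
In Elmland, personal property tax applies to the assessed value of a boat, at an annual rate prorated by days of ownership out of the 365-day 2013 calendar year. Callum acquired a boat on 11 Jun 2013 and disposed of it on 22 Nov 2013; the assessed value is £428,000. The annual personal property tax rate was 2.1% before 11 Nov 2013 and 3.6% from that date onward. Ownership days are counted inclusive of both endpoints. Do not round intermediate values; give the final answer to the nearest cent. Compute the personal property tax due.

£4,274.14

11 Jun – 10 Nov 2013: 153 days at 2.1% → £428,000 × 2.1% × 153/365 = £3,767.5726
11 Nov – 22 Nov 2013: 12 days at 3.6% → £428,000 × 3.6% × 12/365 = £506.5644
Total = £4,274.1370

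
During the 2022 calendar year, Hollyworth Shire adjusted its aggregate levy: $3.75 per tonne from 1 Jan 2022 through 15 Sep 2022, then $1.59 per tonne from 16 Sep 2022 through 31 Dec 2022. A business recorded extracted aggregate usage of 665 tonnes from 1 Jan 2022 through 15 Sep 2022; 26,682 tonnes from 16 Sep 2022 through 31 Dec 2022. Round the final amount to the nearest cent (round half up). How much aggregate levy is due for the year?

1 Jan – 15 Sep 2022: 665 tonnes at $3.75/tonne → $2,493.75
16 Sep – 31 Dec 2022: 26,682 tonnes at $1.59/tonne → $42,424.38

$44,918.13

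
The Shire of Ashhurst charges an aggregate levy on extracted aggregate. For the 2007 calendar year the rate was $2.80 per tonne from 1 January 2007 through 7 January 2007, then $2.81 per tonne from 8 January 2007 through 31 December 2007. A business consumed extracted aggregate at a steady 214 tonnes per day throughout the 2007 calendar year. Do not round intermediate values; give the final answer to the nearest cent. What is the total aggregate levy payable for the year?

$219474.12

1 January – 7 January 2007: 7 days × 214 tonnes/day = 1,498 tonnes at $2.80/tonne → $4194.40
8 January – 31 December 2007: 358 days × 214 tonnes/day = 76,612 tonnes at $2.81/tonne → $215279.72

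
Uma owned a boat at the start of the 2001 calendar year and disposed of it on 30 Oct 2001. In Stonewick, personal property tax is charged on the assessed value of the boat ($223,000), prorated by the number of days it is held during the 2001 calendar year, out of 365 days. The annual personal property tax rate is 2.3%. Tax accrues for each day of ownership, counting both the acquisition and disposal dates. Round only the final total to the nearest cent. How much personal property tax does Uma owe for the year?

Days held (1 Jan – 30 Oct 2001): 303 out of 365
Tax = $223,000 × 2.3% × 303/365 = $4,257.7726

$4,257.77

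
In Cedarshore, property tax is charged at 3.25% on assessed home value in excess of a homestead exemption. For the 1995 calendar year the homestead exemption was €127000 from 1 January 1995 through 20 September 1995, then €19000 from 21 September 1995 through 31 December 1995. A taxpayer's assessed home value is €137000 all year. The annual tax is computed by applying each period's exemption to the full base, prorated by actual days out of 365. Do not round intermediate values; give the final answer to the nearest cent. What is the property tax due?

€1305.88

1 January – 20 September 1995: 263 days, exemption €127000 → (€137000 − €127000) × 3.25% × 263/365 = €234.1781
21 September – 31 December 1995: 102 days, exemption €19000 → (€137000 − €19000) × 3.25% × 102/365 = €1071.6986
Total = €1305.8767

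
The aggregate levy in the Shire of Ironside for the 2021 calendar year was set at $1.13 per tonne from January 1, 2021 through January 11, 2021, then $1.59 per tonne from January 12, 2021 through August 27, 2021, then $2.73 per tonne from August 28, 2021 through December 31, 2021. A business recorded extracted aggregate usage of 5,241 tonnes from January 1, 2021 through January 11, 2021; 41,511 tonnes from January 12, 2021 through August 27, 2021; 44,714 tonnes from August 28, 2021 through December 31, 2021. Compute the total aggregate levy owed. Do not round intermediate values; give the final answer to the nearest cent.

$193,994.04

January 1 – January 11, 2021: 5,241 tonnes at $1.13/tonne → $5,922.33
January 12 – August 27, 2021: 41,511 tonnes at $1.59/tonne → $66,002.49
August 28 – December 31, 2021: 44,714 tonnes at $2.73/tonne → $122,069.22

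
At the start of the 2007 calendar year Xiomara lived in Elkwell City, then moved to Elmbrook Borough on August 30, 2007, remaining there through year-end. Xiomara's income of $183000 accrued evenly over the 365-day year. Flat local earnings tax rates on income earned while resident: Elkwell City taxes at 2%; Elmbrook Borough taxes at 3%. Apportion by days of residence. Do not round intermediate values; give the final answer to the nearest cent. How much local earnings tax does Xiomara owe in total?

$4281.70

Elkwell City, January 1 – August 29, 2007: 241 days → $183000 × 2% × 241/365 = $2416.6027
Elmbrook Borough, August 30 – December 31, 2007: 124 days → $183000 × 3% × 124/365 = $1865.0959
Total = $4281.6986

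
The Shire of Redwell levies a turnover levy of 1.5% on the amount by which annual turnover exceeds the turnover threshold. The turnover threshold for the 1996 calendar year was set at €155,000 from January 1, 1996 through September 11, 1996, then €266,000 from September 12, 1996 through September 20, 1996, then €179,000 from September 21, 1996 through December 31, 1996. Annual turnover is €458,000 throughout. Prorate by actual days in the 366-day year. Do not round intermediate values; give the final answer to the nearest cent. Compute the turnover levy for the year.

January 1 – September 11, 1996: 255 days, exemption €155,000 → (€458,000 − €155,000) × 1.5% × 255/366 = €3,166.5984
September 12 – September 20, 1996: 9 days, exemption €266,000 → (€458,000 − €266,000) × 1.5% × 9/366 = €70.8197
September 21 – December 31, 1996: 102 days, exemption €179,000 → (€458,000 − €179,000) × 1.5% × 102/366 = €1,166.3115
Total = €4,403.7295

€4,403.73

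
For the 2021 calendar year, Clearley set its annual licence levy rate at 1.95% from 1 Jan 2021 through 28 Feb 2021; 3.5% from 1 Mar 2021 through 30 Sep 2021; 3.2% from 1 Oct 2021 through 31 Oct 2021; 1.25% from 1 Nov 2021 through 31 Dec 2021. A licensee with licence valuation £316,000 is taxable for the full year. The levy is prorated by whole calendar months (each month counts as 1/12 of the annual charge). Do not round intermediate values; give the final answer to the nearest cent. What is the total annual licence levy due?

£8,979.67

1 Jan – 28 Feb 2021: 2 months at 1.95% → £316,000 × 1.95% × 2/12 = £1,027.0000
1 Mar – 30 Sep 2021: 7 months at 3.5% → £316,000 × 3.5% × 7/12 = £6,451.6667
1 Oct – 31 Oct 2021: 1 month at 3.2% → £316,000 × 3.2% × 1/12 = £842.6667
1 Nov – 31 Dec 2021: 2 months at 1.25% → £316,000 × 1.25% × 2/12 = £658.3333
Total = £8,979.6667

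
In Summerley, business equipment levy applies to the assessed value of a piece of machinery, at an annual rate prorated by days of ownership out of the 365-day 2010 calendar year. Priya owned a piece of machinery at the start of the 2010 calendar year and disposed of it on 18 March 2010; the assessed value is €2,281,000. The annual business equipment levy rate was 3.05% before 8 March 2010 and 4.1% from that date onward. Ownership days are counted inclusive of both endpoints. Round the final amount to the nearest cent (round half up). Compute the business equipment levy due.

€15,398.31

1 January – 7 March 2010: 66 days at 3.05% → €2,281,000 × 3.05% × 66/365 = €12,579.8712
8 March – 18 March 2010: 11 days at 4.1% → €2,281,000 × 4.1% × 11/365 = €2,818.4411
Total = €15,398.3123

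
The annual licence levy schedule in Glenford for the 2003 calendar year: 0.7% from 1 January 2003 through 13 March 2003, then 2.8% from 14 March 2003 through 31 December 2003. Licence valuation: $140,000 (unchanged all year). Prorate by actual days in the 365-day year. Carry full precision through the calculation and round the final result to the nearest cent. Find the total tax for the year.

$3,340.05

1 January – 13 March 2003: 72 days at 0.7% → $140,000 × 0.7% × 72/365 = $193.3151
14 March – 31 December 2003: 293 days at 2.8% → $140,000 × 2.8% × 293/365 = $3,146.7397
Total = $3,340.0548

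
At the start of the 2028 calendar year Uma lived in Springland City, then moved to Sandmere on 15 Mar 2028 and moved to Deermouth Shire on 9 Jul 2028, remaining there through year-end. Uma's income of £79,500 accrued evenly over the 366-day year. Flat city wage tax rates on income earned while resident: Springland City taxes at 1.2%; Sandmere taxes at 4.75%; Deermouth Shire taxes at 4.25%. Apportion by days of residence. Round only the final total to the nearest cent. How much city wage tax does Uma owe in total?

Springland City, 1 Jan – 14 Mar 2028: 74 days → £79,500 × 1.2% × 74/366 = £192.8852
Sandmere, 15 Mar – 8 Jul 2028: 116 days → £79,500 × 4.75% × 116/366 = £1,196.8443
Deermouth Shire, 9 Jul – 31 Dec 2028: 176 days → £79,500 × 4.25% × 176/366 = £1,624.7541
Total = £3,014.4836

£3,014.48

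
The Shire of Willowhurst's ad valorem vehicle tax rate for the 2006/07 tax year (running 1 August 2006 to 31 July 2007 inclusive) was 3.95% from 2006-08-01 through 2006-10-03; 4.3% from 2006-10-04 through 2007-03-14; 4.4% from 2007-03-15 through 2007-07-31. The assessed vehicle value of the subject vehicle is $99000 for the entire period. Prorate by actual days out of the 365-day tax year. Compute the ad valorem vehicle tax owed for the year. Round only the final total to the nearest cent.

2006-08-01 to 2006-10-03: 64 days at 3.95% → $99000 × 3.95% × 64/365 = $685.6767
2006-10-04 to 2007-03-14: 162 days at 4.3% → $99000 × 4.3% × 162/365 = $1889.4082
2007-03-15 to 2007-07-31: 139 days at 4.4% → $99000 × 4.4% × 139/365 = $1658.8603
Total = $4233.9452

$4233.95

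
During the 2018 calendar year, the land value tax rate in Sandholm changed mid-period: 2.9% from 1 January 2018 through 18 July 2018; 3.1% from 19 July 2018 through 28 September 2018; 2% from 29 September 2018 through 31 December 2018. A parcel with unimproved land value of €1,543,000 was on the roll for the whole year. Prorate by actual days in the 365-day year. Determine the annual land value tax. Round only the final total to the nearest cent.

1 January – 18 July 2018: 199 days at 2.9% → €1,543,000 × 2.9% × 199/365 = €24,396.3096
19 July – 28 September 2018: 72 days at 3.1% → €1,543,000 × 3.1% × 72/365 = €9,435.5507
29 September – 31 December 2018: 94 days at 2% → €1,543,000 × 2% × 94/365 = €7,947.5068
Total = €41,779.3671

€41,779.37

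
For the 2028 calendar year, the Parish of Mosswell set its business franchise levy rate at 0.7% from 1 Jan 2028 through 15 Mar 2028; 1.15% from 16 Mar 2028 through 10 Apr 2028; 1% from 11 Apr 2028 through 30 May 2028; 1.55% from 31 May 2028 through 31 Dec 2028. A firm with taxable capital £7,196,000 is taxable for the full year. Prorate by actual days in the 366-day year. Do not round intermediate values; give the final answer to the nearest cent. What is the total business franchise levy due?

1 Jan – 15 Mar 2028: 75 days at 0.7% → £7,196,000 × 0.7% × 75/366 = £10,322.1311
16 Mar – 10 Apr 2028: 26 days at 1.15% → £7,196,000 × 1.15% × 26/366 = £5,878.6995
11 Apr – 30 May 2028: 50 days at 1% → £7,196,000 × 1% × 50/366 = £9,830.6011
31 May – 31 Dec 2028: 215 days at 1.55% → £7,196,000 × 1.55% × 215/366 = £65,520.9563
Total = £91,552.3880

£91,552.39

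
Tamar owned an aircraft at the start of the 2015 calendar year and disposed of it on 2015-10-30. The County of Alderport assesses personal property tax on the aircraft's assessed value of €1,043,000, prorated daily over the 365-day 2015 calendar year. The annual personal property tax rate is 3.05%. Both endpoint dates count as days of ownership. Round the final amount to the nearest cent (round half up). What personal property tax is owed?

Days held (2015-01-01 to 2015-10-30): 303 out of 365
Tax = €1,043,000 × 3.05% × 303/365 = €26,407.9027

€26,407.90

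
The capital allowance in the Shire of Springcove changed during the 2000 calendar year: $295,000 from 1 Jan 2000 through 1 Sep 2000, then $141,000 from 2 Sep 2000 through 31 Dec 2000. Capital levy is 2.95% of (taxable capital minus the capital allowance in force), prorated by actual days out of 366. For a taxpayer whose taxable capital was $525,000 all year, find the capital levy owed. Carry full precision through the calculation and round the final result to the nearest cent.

1 Jan – 1 Sep 2000: 245 days, exemption $295,000 → ($525,000 − $295,000) × 2.95% × 245/366 = $4,541.8716
2 Sep – 31 Dec 2000: 121 days, exemption $141,000 → ($525,000 − $141,000) × 2.95% × 121/366 = $3,745.0492
Total = $8,286.9208

$8,286.92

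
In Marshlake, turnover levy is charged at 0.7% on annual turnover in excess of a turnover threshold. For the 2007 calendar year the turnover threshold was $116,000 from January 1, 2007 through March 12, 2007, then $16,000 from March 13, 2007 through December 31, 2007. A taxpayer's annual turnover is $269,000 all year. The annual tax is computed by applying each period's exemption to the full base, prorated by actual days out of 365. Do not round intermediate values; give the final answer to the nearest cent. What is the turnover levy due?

$1,634.84

January 1 – March 12, 2007: 71 days, exemption $116,000 → ($269,000 − $116,000) × 0.7% × 71/365 = $208.3315
March 13 – December 31, 2007: 294 days, exemption $16,000 → ($269,000 − $16,000) × 0.7% × 294/365 = $1,426.5041
Total = $1,634.8356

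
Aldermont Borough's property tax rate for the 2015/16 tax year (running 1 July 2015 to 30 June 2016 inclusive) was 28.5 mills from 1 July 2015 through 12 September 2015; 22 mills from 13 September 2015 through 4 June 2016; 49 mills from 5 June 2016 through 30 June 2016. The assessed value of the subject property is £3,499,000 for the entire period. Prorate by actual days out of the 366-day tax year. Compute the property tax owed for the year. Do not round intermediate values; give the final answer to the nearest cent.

1 July – 12 September 2015: 74 days at 28.5 mills → £3,499,000 × 2.85% × 74/366 = £20,162.2705
13 September 2015 – 4 June 2016: 266 days at 22 mills → £3,499,000 × 2.2% × 266/366 = £55,945.7596
5 June – 30 June 2016: 26 days at 49 mills → £3,499,000 × 4.9% × 26/366 = £12,179.5792
Total = £88,287.6093

£88,287.61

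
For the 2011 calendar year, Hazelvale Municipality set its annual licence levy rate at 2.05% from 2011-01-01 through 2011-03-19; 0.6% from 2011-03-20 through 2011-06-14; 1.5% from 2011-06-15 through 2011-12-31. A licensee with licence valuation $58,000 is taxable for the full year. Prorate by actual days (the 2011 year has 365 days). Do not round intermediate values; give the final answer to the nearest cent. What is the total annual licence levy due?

$813.75

2011-01-01 to 2011-03-19: 78 days at 2.05% → $58,000 × 2.05% × 78/365 = $254.0877
2011-03-20 to 2011-06-14: 87 days at 0.6% → $58,000 × 0.6% × 87/365 = $82.9479
2011-06-15 to 2011-12-31: 200 days at 1.5% → $58,000 × 1.5% × 200/365 = $476.7123
Total = $813.7479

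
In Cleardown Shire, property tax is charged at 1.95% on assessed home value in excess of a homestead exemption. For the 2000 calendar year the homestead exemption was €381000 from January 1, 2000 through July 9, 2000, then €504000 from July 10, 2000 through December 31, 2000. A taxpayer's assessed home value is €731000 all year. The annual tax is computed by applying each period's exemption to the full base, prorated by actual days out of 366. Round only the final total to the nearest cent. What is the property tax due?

January 1 – July 9, 2000: 191 days, exemption €381000 → (€731000 − €381000) × 1.95% × 191/366 = €3561.6803
July 10 – December 31, 2000: 175 days, exemption €504000 → (€731000 − €504000) × 1.95% × 175/366 = €2116.4959
Total = €5678.1762

€5678.18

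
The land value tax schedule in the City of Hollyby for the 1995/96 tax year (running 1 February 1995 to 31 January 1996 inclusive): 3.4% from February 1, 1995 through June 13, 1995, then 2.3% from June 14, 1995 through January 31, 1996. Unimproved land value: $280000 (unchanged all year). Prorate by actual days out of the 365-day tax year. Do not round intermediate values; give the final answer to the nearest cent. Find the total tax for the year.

$7562.30

February 1 – June 13, 1995: 133 days at 3.4% → $280000 × 3.4% × 133/365 = $3468.9315
June 14, 1995 – January 31, 1996: 232 days at 2.3% → $280000 × 2.3% × 232/365 = $4093.3699
Total = $7562.3014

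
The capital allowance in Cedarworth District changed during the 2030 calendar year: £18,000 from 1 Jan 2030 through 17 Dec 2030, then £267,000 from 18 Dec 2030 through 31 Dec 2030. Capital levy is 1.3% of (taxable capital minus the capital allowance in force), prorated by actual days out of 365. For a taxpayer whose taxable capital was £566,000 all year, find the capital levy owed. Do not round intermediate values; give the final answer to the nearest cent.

1 Jan – 17 Dec 2030: 351 days, exemption £18,000 → (£566,000 − £18,000) × 1.3% × 351/365 = £6,850.7507
18 Dec – 31 Dec 2030: 14 days, exemption £267,000 → (£566,000 − £267,000) × 1.3% × 14/365 = £149.0904
Total = £6,999.8411

£6,999.84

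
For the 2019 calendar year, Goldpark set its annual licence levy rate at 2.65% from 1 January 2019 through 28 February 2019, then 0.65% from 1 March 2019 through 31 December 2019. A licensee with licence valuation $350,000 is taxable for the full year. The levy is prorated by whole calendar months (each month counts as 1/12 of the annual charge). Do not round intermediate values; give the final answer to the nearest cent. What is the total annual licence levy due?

1 January – 28 February 2019: 2 months at 2.65% → $350,000 × 2.65% × 2/12 = $1,545.8333
1 March – 31 December 2019: 10 months at 0.65% → $350,000 × 0.65% × 10/12 = $1,895.8333
Total = $3,441.6667

$3,441.67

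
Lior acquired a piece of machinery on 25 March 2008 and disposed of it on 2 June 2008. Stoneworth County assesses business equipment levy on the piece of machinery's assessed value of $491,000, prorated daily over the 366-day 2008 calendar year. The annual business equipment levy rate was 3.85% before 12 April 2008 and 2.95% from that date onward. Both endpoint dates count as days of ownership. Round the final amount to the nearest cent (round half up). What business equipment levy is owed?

25 March – 11 April 2008: 18 days at 3.85% → $491,000 × 3.85% × 18/366 = $929.6803
12 April – 2 June 2008: 52 days at 2.95% → $491,000 × 2.95% × 52/366 = $2,057.9071
Total = $2,987.5874

$2,987.59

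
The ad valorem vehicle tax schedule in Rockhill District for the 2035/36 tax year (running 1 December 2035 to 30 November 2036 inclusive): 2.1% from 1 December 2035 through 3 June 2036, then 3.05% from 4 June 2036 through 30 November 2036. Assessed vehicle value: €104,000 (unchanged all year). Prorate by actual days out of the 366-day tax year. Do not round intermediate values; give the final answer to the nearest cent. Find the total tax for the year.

1 December 2035 – 3 June 2036: 186 days at 2.1% → €104,000 × 2.1% × 186/366 = €1,109.9016
4 June – 30 November 2036: 180 days at 3.05% → €104,000 × 3.05% × 180/366 = €1,560.0000
Total = €2,669.9016

€2,669.90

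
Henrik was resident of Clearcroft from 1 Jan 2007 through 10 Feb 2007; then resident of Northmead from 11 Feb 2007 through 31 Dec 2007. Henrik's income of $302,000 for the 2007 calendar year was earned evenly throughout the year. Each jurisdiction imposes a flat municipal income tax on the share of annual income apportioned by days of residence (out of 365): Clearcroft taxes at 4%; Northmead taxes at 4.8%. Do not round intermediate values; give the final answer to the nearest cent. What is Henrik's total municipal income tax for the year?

Clearcroft, 1 Jan – 10 Feb 2007: 41 days → $302,000 × 4% × 41/365 = $1,356.9315
Northmead, 11 Feb – 31 Dec 2007: 324 days → $302,000 × 4.8% × 324/365 = $12,867.6822
Total = $14,224.6137

$14,224.61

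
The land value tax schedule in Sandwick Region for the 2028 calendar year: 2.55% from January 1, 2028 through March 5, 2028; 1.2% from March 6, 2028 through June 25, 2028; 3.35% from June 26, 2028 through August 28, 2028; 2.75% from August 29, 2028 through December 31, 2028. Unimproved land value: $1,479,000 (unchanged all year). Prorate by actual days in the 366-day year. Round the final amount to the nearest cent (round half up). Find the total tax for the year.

January 1 – March 5, 2028: 65 days at 2.55% → $1,479,000 × 2.55% × 65/366 = $6,697.9303
March 6 – June 25, 2028: 112 days at 1.2% → $1,479,000 × 1.2% × 112/366 = $5,431.0820
June 26 – August 28, 2028: 64 days at 3.35% → $1,479,000 × 3.35% × 64/366 = $8,663.8689
August 29 – December 31, 2028: 125 days at 2.75% → $1,479,000 × 2.75% × 125/366 = $13,890.8811
Total = $34,683.7623

$34,683.76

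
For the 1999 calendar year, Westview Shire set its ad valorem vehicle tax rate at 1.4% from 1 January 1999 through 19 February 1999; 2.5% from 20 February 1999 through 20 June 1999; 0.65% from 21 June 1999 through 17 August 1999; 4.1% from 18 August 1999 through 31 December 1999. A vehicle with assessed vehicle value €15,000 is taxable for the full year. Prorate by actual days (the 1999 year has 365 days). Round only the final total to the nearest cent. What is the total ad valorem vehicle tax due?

€397.73

1 January – 19 February 1999: 50 days at 1.4% → €15,000 × 1.4% × 50/365 = €28.7671
20 February – 20 June 1999: 121 days at 2.5% → €15,000 × 2.5% × 121/365 = €124.3151
21 June – 17 August 1999: 58 days at 0.65% → €15,000 × 0.65% × 58/365 = €15.4932
18 August – 31 December 1999: 136 days at 4.1% → €15,000 × 4.1% × 136/365 = €229.1507
Total = €397.7260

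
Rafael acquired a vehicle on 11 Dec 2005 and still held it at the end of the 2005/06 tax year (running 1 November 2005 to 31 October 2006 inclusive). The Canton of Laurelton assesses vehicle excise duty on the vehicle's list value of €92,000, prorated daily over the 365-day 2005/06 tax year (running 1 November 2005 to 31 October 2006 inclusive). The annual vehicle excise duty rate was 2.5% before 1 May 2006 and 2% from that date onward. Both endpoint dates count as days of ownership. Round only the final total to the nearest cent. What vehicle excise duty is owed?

€1,816.05

11 Dec 2005 – 30 Apr 2006: 141 days at 2.5% → €92,000 × 2.5% × 141/365 = €888.4932
1 May – 31 Oct 2006: 184 days at 2% → €92,000 × 2% × 184/365 = €927.5616
Total = €1,816.0548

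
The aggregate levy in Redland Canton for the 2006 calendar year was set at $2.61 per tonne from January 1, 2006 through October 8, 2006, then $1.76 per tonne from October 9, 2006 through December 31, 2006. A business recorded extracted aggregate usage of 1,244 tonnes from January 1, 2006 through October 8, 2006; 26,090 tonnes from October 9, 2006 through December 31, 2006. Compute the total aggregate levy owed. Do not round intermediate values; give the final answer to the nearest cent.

January 1 – October 8, 2006: 1,244 tonnes at $2.61/tonne → $3,246.84
October 9 – December 31, 2006: 26,090 tonnes at $1.76/tonne → $45,918.40

$49,165.24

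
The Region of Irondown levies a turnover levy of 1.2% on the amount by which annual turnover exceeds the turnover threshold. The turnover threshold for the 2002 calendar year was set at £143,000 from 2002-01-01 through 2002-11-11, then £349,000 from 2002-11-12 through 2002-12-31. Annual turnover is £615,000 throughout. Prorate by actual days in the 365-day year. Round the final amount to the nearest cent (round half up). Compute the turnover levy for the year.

£5,325.37

2002-01-01 to 2002-11-11: 315 days, exemption £143,000 → (£615,000 − £143,000) × 1.2% × 315/365 = £4,888.1096
2002-11-12 to 2002-12-31: 50 days, exemption £349,000 → (£615,000 − £349,000) × 1.2% × 50/365 = £437.2603
Total = £5,325.3699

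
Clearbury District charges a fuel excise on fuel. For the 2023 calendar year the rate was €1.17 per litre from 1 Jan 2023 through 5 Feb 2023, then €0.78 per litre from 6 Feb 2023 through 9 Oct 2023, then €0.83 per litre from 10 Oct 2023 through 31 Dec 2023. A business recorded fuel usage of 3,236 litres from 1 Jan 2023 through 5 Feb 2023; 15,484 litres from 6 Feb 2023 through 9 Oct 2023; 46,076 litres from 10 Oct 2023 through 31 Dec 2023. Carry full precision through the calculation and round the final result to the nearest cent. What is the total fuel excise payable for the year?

€54106.72

1 Jan – 5 Feb 2023: 3,236 litres at €1.17/litre → €3786.12
6 Feb – 9 Oct 2023: 15,484 litres at €0.78/litre → €12077.52
10 Oct – 31 Dec 2023: 46,076 litres at €0.83/litre → €38243.08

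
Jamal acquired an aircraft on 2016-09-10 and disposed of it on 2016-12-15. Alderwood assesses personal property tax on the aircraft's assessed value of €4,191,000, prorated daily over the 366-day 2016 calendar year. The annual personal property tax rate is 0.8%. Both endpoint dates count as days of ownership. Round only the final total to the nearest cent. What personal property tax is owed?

€8,885.84

Days held (2016-09-10 to 2016-12-15): 97 out of 366
Tax = €4,191,000 × 0.8% × 97/366 = €8,885.8361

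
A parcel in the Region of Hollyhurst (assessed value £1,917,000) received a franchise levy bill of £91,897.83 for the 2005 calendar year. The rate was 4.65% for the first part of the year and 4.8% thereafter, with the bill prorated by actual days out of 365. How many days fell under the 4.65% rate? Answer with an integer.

Let d = days at the first rate; then 365 − d days at the second rate.
£1,917,000 × [4.65%·d + 4.8%·(365−d)] / 365 = £91,897.83
Solving gives d = 15, so the new rate took effect on 16 Jan 2005.

15 days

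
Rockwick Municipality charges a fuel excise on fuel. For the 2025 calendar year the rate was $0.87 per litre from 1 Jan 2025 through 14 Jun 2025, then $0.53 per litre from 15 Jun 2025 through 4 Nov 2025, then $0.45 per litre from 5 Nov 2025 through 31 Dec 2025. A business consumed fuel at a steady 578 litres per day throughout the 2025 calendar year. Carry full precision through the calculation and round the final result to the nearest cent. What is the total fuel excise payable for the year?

$141,604.22

1 Jan – 14 Jun 2025: 165 days × 578 litres/day = 95,370 litres at $0.87/litre → $82,971.90
15 Jun – 4 Nov 2025: 143 days × 578 litres/day = 82,654 litres at $0.53/litre → $43,806.62
5 Nov – 31 Dec 2025: 57 days × 578 litres/day = 32,946 litres at $0.45/litre → $14,825.70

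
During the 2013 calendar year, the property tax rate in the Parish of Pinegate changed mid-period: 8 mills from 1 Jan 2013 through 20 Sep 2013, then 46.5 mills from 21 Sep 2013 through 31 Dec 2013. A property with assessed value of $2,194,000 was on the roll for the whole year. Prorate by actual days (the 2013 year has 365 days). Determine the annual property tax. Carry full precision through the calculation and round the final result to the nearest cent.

$41,157.04

1 Jan – 20 Sep 2013: 263 days at 8 mills → $2,194,000 × 0.8% × 263/365 = $12,647.0575
21 Sep – 31 Dec 2013: 102 days at 46.5 mills → $2,194,000 × 4.65% × 102/365 = $28,509.9781
Total = $41,157.0356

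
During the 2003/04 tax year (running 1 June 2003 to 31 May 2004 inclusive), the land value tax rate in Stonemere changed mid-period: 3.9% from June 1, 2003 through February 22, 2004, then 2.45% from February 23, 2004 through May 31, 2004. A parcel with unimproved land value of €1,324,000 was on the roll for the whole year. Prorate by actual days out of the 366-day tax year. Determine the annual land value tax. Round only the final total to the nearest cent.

€46,443.10

June 1, 2003 – February 22, 2004: 267 days at 3.9% → €1,324,000 × 3.9% × 267/366 = €37,668.8852
February 23 – May 31, 2004: 99 days at 2.45% → €1,324,000 × 2.45% × 99/366 = €8,774.2131
Total = €46,443.0984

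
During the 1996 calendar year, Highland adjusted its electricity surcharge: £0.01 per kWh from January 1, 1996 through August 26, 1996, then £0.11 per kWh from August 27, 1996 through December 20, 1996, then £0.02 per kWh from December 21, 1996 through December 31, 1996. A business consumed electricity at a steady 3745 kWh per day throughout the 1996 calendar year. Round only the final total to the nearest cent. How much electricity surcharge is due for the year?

January 1 – August 26, 1996: 239 days × 3745 kWh/day = 895,055 kWh at £0.01/kWh → £8950.55
August 27 – December 20, 1996: 116 days × 3745 kWh/day = 434,420 kWh at £0.11/kWh → £47786.20
December 21 – December 31, 1996: 11 days × 3745 kWh/day = 41,195 kWh at £0.02/kWh → £823.90

£57560.65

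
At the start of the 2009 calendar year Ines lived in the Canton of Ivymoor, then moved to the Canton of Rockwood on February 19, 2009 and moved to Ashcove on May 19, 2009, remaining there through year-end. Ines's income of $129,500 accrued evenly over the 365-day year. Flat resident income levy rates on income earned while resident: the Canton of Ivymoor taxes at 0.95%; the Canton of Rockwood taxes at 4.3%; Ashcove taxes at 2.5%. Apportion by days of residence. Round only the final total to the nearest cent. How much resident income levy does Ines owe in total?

The Canton of Ivymoor, January 1 – February 18, 2009: 49 days → $129,500 × 0.95% × 49/365 = $165.1568
The Canton of Rockwood, February 19 – May 18, 2009: 89 days → $129,500 × 4.3% × 89/365 = $1,357.7986
Ashcove, May 19 – December 31, 2009: 227 days → $129,500 × 2.5% × 227/365 = $2,013.4589
Total = $3,536.4144

$3,536.41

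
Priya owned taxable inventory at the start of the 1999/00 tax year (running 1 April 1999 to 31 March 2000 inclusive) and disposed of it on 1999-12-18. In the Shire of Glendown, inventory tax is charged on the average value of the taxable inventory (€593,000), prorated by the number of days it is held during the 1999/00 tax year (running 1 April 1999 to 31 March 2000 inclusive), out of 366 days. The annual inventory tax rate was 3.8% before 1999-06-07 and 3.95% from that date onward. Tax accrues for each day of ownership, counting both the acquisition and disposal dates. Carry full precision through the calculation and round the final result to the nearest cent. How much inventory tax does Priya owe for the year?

1999-04-01 to 1999-06-06: 67 days at 3.8% → €593,000 × 3.8% × 67/366 = €4,125.0765
1999-06-07 to 1999-12-18: 195 days at 3.95% → €593,000 × 3.95% × 195/366 = €12,479.7336
Total = €16,604.8101

€16,604.81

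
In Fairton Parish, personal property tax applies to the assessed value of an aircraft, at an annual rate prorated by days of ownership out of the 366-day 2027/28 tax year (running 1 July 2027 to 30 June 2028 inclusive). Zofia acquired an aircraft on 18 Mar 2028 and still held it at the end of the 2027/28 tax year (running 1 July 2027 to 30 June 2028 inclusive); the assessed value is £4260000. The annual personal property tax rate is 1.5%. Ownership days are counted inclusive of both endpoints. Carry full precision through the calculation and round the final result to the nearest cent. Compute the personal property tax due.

£18331.97

Days held (18 Mar – 30 Jun 2028): 105 out of 366
Tax = £4260000 × 1.5% × 105/366 = £18331.9672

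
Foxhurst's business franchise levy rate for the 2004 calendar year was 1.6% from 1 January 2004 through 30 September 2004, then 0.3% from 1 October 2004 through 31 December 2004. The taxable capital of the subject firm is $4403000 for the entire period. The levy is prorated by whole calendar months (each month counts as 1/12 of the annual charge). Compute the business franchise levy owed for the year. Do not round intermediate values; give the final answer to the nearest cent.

$56138.25

1 January – 30 September 2004: 9 months at 1.6% → $4403000 × 1.6% × 9/12 = $52836.0000
1 October – 31 December 2004: 3 months at 0.3% → $4403000 × 0.3% × 3/12 = $3302.2500
Total = $56138.2500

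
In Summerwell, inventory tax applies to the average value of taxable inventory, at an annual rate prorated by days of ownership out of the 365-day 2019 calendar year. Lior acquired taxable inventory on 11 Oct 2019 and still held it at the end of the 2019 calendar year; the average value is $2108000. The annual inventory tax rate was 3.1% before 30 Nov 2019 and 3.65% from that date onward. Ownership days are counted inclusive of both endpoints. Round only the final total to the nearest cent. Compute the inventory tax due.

$15697.38

11 Oct – 29 Nov 2019: 50 days at 3.1% → $2108000 × 3.1% × 50/365 = $8951.7808
30 Nov – 31 Dec 2019: 32 days at 3.65% → $2108000 × 3.65% × 32/365 = $6745.6000
Total = $15697.3808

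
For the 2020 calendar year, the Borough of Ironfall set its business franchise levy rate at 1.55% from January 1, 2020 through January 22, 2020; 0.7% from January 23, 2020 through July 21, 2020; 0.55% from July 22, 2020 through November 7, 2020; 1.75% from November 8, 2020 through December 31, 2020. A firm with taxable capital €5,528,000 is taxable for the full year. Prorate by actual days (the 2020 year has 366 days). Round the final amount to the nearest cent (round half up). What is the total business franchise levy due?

January 1 – January 22, 2020: 22 days at 1.55% → €5,528,000 × 1.55% × 22/366 = €5,150.4044
January 23 – July 21, 2020: 181 days at 0.7% → €5,528,000 × 0.7% × 181/366 = €19,136.5464
July 22 – November 7, 2020: 109 days at 0.55% → €5,528,000 × 0.55% × 109/366 = €9,054.7432
November 8 – December 31, 2020: 54 days at 1.75% → €5,528,000 × 1.75% × 54/366 = €14,273.1148
Total = €47,614.8087

€47,614.81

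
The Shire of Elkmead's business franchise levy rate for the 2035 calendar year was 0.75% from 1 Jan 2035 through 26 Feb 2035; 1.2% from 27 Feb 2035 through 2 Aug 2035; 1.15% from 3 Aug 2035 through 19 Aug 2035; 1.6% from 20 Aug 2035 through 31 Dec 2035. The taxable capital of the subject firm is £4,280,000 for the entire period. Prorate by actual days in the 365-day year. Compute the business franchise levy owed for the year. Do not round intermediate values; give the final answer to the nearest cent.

£54,537.75

1 Jan – 26 Feb 2035: 57 days at 0.75% → £4,280,000 × 0.75% × 57/365 = £5,012.8767
27 Feb – 2 Aug 2035: 157 days at 1.2% → £4,280,000 × 1.2% × 157/365 = £22,091.8356
3 Aug – 19 Aug 2035: 17 days at 1.15% → £4,280,000 × 1.15% × 17/365 = £2,292.4384
20 Aug – 31 Dec 2035: 134 days at 1.6% → £4,280,000 × 1.6% × 134/365 = £25,140.6027
Total = £54,537.7534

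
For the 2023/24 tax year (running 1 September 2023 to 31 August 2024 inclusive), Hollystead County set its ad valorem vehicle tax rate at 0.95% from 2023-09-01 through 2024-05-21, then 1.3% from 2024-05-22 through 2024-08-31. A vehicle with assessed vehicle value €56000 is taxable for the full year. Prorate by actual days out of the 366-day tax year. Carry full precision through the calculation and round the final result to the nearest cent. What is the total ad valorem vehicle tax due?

€586.62

2023-09-01 to 2024-05-21: 264 days at 0.95% → €56000 × 0.95% × 264/366 = €383.7377
2024-05-22 to 2024-08-31: 102 days at 1.3% → €56000 × 1.3% × 102/366 = €202.8852
Total = €586.6230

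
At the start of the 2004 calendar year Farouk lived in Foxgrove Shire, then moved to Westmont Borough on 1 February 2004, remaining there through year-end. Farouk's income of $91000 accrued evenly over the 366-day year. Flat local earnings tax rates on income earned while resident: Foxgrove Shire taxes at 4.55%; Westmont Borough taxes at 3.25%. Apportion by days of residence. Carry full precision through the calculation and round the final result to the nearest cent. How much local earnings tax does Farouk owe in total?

Foxgrove Shire, 1 January – 31 January 2004: 31 days → $91000 × 4.55% × 31/366 = $350.6981
Westmont Borough, 1 February – 31 December 2004: 335 days → $91000 × 3.25% × 335/366 = $2707.0014
Total = $3057.6995

$3057.70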